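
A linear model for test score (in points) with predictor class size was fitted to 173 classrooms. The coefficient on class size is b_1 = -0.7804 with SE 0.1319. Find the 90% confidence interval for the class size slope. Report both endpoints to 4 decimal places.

df = n − 2 = 173 − 2 = 171.
t* = t_{0.05, 171} = 1.653813.
Margin = t* × SE = 1.653813 × 0.1319 = 0.218138.
CI: -0.7804 ± 0.218138 → (-0.9985, -0.5623).
With 90% confidence, each one-unit increase in class size is associated with a change of between -0.9985 and -0.5623 points in test score.

(-0.9985, -0.5623)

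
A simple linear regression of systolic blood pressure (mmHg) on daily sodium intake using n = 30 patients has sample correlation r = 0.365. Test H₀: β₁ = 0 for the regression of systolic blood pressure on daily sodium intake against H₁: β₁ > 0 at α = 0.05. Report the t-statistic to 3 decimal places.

t = r·√(n − 2)/√(1 − r²) = 0.365·√28/√0.866775 = 2.075.
df = n − 2 = 28.
One-sided p ≈ 0.0237, which is < 0.05, so reject H₀.
There is evidence of a linear association between daily sodium intake and systolic blood pressure.

t = 2.075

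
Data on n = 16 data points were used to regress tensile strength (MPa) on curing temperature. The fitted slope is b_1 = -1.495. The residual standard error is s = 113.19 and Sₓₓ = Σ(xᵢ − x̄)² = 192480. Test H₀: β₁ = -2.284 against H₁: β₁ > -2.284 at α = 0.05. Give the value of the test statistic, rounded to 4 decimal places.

t = 3.0582

SE(b_1) = s/√Sₓₓ = 113.19/√192480 = 0.257997.
t = (-1.495 − (-2.284)) / 0.257997 = 3.0582.
df = n − 2 = 14.
One-sided p ≈ 0.0043, which is < 0.05, so reject H₀.
There is evidence that the true slope on curing temperature exceeds -2.284 MPa per unit.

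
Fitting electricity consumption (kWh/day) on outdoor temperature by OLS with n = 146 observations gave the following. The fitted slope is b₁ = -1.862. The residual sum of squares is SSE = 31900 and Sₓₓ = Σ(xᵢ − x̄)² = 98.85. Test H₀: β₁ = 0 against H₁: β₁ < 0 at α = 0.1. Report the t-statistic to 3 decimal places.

t = -1.244

MSE = SSE/(n − 2) = 31900/144 = 221.528.
SE(b₁) = √(MSE/Sₓₓ) = √(221.528/98.85) = 1.49701.
t = -1.862 / 1.49701 = -1.244.
df = n − 2 = 144.
One-sided p ≈ 0.1078, which is ≥ 0.1, so fail to reject H₀.
The data do not give significant evidence that the true slope on outdoor temperature is negative.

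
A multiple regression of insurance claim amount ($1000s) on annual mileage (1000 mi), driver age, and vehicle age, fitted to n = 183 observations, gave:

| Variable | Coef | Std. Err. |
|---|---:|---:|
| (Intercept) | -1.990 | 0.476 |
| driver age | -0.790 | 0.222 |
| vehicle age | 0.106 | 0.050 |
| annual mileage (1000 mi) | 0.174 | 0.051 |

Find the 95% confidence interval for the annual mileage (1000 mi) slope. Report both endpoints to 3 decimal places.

(0.073, 0.275)

Read off: b = 0.174, SE = 0.051 for annual mileage (1000 mi).
df = n − k − 1 = 183 − 3 − 1 = 179.
t* = t_{0.025, 179} = 1.973305.
Margin = t* × SE = 1.973305 × 0.051 = 0.10064.
CI: 0.174 ± 0.10064 → (0.073, 0.275).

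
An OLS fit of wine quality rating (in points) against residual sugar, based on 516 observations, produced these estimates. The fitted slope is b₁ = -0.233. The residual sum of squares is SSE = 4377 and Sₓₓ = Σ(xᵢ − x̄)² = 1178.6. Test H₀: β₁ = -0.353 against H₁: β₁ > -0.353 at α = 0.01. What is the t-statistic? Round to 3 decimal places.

t = 1.412

MSE = SSE/(n − 2) = 4377/514 = 8.51556.
SE(b₁) = √(MSE/Sₓₓ) = √(8.51556/1178.6) = 0.0850009.
t = (-0.233 − (-0.353)) / 0.0850009 = 1.412.
df = n − 2 = 514.
One-sided p ≈ 0.0793, which is ≥ 0.01, so fail to reject H₀.
The data do not give significant evidence that the true slope on residual sugar exceeds -0.353 points per unit.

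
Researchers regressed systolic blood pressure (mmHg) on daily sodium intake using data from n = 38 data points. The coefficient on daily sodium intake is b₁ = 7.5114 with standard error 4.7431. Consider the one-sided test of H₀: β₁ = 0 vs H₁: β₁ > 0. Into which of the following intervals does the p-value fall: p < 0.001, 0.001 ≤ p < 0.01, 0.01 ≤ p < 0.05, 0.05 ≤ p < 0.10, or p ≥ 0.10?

t = 7.5114 / 4.7431 = 1.584.
df = n − 2 = 38 − 2 = 36.
One-sided p = P(T_{36} > t) ≈ 0.0610.
So 0.05 ≤ p < 0.10.

0.05 ≤ p < 0.10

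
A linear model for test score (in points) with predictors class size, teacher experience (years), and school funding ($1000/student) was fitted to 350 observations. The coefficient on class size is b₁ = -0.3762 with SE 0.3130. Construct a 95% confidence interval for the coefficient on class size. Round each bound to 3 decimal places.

df = n − k − 1 = 350 − 3 − 1 = 346.
t* = t_{0.025, 346} = 1.966844.
Margin = t* × SE = 1.966844 × 0.3130 = 0.61562.
CI: -0.3762 ± 0.61562 → (-0.992, 0.239).
With 95% confidence, each one-unit increase in class size is associated with a change of between -0.992 and 0.239 points in test score, holding the other predictors fixed.

(-0.992, 0.239)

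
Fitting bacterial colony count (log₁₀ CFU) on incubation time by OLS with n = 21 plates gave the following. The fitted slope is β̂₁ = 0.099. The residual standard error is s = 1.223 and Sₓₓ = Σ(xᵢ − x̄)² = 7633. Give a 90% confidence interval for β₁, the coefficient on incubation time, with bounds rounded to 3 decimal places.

(0.075, 0.123)

SE(β̂₁) = s/√Sₓₓ = 1.223/√7633 = 0.0139984.
df = n − 2 = 19.
t* = t_{0.05, 19} = 1.729133.
Margin = t* × SE = 1.729133 × 0.0139984 = 0.02421.
CI: 0.099 ± 0.02421 → (0.075, 0.123).
With 90% confidence, each one-unit increase in incubation time is associated with a change of between 0.075 and 0.123 log₁₀ CFU in bacterial colony count.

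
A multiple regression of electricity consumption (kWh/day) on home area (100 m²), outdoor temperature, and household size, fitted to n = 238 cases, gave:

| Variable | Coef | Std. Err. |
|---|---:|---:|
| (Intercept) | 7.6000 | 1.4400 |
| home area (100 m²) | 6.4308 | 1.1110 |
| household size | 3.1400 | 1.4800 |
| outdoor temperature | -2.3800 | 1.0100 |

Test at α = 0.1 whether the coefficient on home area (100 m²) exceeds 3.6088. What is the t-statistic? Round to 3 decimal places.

t = 2.540

Read off: b = 6.4308, SE = 1.1110 for home area (100 m²).
H₀: β₁ = 3.6088 vs H₁: β₁ > 3.6088.
t = (6.4308 − 3.6088) / 1.1110 = 2.540.
df = n − k − 1 = 238 − 3 − 1 = 234.
One-sided p ≈ 0.0059, which is < 0.1, so reject H₀.
There is evidence that the true slope on home area (100 m²) exceeds 3.6088 kWh/day per unit, holding the other predictors fixed.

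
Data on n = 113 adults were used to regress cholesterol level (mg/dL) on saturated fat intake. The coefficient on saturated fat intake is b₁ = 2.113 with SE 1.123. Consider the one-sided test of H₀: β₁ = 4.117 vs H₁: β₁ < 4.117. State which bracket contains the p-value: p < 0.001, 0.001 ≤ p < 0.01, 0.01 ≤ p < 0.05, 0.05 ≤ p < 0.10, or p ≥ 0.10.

0.01 ≤ p < 0.05

t = (2.113 − 4.117) / 1.123 = -1.785.
df = n − 2 = 113 − 2 = 111.
One-sided p = P(T_{111} < t) ≈ 0.0385.
So 0.01 ≤ p < 0.05.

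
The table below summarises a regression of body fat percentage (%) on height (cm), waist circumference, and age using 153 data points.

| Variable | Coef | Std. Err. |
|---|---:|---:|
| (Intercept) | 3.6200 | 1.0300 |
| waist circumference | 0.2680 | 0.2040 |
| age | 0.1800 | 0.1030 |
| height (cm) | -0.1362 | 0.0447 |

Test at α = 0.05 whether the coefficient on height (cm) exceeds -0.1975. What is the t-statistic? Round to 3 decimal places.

Read off: b = -0.1362, SE = 0.0447 for height (cm).
H₀: β₁ = -0.1975 vs H₁: β₁ > -0.1975.
t = (-0.1362 − (-0.1975)) / 0.0447 = 1.371.
df = n − k − 1 = 153 − 3 − 1 = 149.
One-sided p ≈ 0.0862, which is ≥ 0.05, so fail to reject H₀.
The data do not give significant evidence that the true slope on height (cm) exceeds -0.1975 % per unit, holding the other predictors fixed.

t = 1.371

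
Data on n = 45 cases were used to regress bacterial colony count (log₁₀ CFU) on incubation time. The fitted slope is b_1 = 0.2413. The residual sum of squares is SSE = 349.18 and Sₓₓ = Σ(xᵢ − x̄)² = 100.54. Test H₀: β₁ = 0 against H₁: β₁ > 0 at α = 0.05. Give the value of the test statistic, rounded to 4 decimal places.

t = 0.8491

MSE = SSE/(n − 2) = 349.18/43 = 8.12047.
SE(b_1) = √(MSE/Sₓₓ) = √(8.12047/100.54) = 0.284198.
t = 0.2413 / 0.284198 = 0.8491.
df = n − 2 = 43.
One-sided p ≈ 0.2003, which is ≥ 0.05, so fail to reject H₀.
The data do not give significant evidence that the true slope on incubation time is positive.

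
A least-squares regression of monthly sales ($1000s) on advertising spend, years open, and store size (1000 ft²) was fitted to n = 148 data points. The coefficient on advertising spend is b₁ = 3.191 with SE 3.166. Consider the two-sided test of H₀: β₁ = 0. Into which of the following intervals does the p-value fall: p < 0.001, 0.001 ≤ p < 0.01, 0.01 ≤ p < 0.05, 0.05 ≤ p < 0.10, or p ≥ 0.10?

t = 3.191 / 3.166 = 1.008.
df = n − k − 1 = 148 − 3 − 1 = 144.
Two-sided p = 2·P(T_{144} > |t|) ≈ 0.3152.
So p ≥ 0.10.

p ≥ 0.10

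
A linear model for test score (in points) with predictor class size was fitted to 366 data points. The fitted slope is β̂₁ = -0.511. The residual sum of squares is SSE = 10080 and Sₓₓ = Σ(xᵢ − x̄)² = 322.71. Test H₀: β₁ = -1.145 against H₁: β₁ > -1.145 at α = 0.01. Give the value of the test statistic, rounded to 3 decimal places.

MSE = SSE/(n − 2) = 10080/364 = 27.6923.
SE(β̂₁) = √(MSE/Sₓₓ) = √(27.6923/322.71) = 0.292936.
t = (-0.511 − (-1.145)) / 0.292936 = 2.164.
df = n − 2 = 364.
One-sided p ≈ 0.0155, which is ≥ 0.01, so fail to reject H₀.
The data do not give significant evidence that the true slope on class size exceeds -1.145 points per unit.

t = 2.164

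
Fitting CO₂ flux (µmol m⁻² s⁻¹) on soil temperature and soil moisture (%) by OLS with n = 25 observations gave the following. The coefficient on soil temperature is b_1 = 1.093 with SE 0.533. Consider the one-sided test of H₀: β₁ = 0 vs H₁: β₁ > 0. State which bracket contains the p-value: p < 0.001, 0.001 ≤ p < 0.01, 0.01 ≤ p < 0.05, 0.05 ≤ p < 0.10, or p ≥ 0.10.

0.01 ≤ p < 0.05

t = 1.093 / 0.533 = 2.051.
df = n − k − 1 = 25 − 2 − 1 = 22.
One-sided p = P(T_{22} > t) ≈ 0.0262.
So 0.01 ≤ p < 0.05.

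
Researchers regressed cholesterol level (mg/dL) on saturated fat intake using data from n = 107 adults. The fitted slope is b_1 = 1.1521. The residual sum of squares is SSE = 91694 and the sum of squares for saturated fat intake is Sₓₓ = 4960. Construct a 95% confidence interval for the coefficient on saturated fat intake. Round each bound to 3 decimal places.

(0.320, 1.984)

MSE = SSE/(n − 2) = 91694/105 = 873.276.
SE(b_1) = √(MSE/Sₓₓ) = √(873.276/4960) = 0.4196.
df = n − 2 = 105.
t* = t_{0.025, 105} = 1.982815.
Margin = t* × SE = 1.982815 × 0.4196 = 0.83199.
CI: 1.1521 ± 0.83199 → (0.320, 1.984).
With 95% confidence, each one-unit increase in saturated fat intake is associated with a change of between 0.320 and 1.984 mg/dL in cholesterol level.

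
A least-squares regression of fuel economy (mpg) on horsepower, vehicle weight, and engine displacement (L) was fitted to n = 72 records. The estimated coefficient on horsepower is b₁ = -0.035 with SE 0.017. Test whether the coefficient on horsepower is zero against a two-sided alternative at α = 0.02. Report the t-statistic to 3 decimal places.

H₀: β₁ = 0 vs H₁: β₁ ≠ 0.
t = (b₁ − β₁⁰)/SE = -0.035 / 0.017 = -2.059.
df = n − k − 1 = 72 − 3 − 1 = 68.
Two-sided p ≈ 0.0433, which is ≥ 0.02, so fail to reject H₀.
The data do not give significant evidence of an association between horsepower and fuel economy, after adjusting for the other predictors.

t = -2.059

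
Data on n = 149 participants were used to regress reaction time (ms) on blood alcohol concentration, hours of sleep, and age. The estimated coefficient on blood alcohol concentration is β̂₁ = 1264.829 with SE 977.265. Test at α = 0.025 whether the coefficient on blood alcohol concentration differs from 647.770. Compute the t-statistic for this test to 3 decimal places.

H₀: β₁ = 647.770 vs H₁: β₁ ≠ 647.770.
t = (β̂₁ − β₁⁰)/SE = (1264.829 − 647.770) / 977.265 = 0.631.
df = n − k − 1 = 149 − 3 − 1 = 145.
Two-sided p ≈ 0.5288, which is ≥ 0.025, so fail to reject H₀.
The data are consistent with a true slope of 647.770 ms per unit of blood alcohol concentration, holding the other predictors fixed.

t = 0.631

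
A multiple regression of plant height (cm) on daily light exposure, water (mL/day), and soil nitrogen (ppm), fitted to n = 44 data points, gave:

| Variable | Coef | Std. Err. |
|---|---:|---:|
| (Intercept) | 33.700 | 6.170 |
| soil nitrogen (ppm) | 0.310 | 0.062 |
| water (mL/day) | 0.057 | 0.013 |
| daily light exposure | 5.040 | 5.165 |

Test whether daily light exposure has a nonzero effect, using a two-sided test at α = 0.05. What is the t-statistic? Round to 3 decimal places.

t = 0.976

Read off: b = 5.040, SE = 5.165 for daily light exposure.
H₀: β₁ = 0 vs H₁: β₁ ≠ 0.
t = 5.040 / 5.165 = 0.976.
df = n − k − 1 = 44 − 3 − 1 = 40.
Two-sided p ≈ 0.3350, which is ≥ 0.05, so fail to reject H₀.
The data do not give significant evidence of an association between daily light exposure and plant height, after adjusting for the other predictors.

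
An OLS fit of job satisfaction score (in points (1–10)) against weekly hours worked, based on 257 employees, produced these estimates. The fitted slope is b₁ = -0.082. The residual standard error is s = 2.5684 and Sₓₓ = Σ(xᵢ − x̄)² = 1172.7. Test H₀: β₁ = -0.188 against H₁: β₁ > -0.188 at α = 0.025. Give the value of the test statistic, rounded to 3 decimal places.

SE(b₁) = s/√Sₓₓ = 2.5684/√1172.7 = 0.0750014.
t = (-0.082 − (-0.188)) / 0.0750014 = 1.413.
df = n − 2 = 255.
One-sided p ≈ 0.0794, which is ≥ 0.025, so fail to reject H₀.
The data do not give significant evidence that the true slope on weekly hours worked exceeds -0.188 points (1–10) per unit.

t = 1.413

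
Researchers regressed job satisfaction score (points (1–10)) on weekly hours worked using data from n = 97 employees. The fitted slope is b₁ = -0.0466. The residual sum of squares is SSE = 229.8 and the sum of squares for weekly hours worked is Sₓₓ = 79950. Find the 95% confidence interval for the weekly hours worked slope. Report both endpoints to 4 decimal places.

MSE = SSE/(n − 2) = 229.8/95 = 2.41895.
SE(b₁) = √(MSE/Sₓₓ) = √(2.41895/79950) = 0.00550052.
df = n − 2 = 95.
t* = t_{0.025, 95} = 1.985251.
Margin = t* × SE = 1.985251 × 0.00550052 = 0.010920.
CI: -0.0466 ± 0.010920 → (-0.0575, -0.0357).
With 95% confidence, each one-unit increase in weekly hours worked is associated with a change of between -0.0575 and -0.0357 points (1–10) in job satisfaction score.

(-0.0575, -0.0357)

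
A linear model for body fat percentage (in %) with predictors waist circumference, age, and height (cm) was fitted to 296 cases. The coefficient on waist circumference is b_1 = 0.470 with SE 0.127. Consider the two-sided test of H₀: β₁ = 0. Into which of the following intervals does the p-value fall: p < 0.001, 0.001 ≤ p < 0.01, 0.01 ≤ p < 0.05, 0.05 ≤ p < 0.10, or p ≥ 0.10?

t = 0.470 / 0.127 = 3.701.
df = n − k − 1 = 296 − 3 − 1 = 292.
Two-sided p = 2·P(T_{292} > |t|) ≈ 0.0003.
So p < 0.001.

p < 0.001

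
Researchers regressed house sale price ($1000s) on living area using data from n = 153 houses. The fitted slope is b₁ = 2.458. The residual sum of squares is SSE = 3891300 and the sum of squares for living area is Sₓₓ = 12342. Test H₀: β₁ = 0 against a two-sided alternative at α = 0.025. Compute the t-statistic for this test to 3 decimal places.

t = 1.701

MSE = SSE/(n − 2) = 3891300/151 = 25770.2.
SE(b₁) = √(MSE/Sₓₓ) = √(25770.2/12342) = 1.44499.
t = 2.458 / 1.44499 = 1.701.
df = n − 2 = 151.
Two-sided p ≈ 0.0910, which is ≥ 0.025, so fail to reject H₀.
The data do not give significant evidence of an association between living area and house sale price.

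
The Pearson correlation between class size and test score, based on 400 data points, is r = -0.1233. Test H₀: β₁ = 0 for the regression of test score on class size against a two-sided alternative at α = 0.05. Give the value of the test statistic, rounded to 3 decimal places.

t = -2.479

t = r·√(n − 2)/√(1 − r²) = -0.1233·√398/√0.984797 = -2.479.
df = n − 2 = 398.
Two-sided p ≈ 0.0136, which is < 0.05, so reject H₀.
There is evidence of a linear association between class size and test score.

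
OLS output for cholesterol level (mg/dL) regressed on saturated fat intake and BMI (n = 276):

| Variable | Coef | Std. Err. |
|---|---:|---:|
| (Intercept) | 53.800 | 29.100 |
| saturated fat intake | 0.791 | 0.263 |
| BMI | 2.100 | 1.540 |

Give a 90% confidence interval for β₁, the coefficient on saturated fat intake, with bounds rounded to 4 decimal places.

(0.3569, 1.2251)

Read off: b = 0.791, SE = 0.263 for saturated fat intake.
df = n − k − 1 = 276 − 2 − 1 = 273.
t* = t_{0.05, 273} = 1.650454.
Margin = t* × SE = 1.650454 × 0.263 = 0.434069.
CI: 0.791 ± 0.434069 → (0.3569, 1.2251).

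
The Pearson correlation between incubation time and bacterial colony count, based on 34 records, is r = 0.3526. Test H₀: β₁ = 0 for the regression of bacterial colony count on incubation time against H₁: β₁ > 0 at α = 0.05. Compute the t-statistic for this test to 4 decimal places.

t = 2.1315

t = r·√(n − 2)/√(1 − r²) = 0.3526·√32/√0.875673 = 2.1315.
df = n − 2 = 32.
One-sided p ≈ 0.0204, which is < 0.05, so reject H₀.
There is evidence of a linear association between incubation time and bacterial colony count.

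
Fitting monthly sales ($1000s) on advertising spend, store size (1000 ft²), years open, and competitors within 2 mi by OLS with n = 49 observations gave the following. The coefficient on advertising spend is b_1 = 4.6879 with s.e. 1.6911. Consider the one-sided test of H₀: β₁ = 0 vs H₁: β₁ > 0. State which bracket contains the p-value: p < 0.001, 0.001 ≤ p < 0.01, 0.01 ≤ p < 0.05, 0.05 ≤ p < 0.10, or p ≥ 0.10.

0.001 ≤ p < 0.01

t = 4.6879 / 1.6911 = 2.772.
df = n − k − 1 = 49 − 4 − 1 = 44.
One-sided p = P(T_{44} > t) ≈ 0.0041.
So 0.001 ≤ p < 0.01.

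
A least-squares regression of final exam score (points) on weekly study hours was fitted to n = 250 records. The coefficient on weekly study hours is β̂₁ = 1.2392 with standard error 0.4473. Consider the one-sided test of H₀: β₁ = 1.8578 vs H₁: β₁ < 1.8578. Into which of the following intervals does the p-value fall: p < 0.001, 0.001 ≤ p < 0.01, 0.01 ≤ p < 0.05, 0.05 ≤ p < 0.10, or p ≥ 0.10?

0.05 ≤ p < 0.10

t = (1.2392 − 1.8578) / 0.4473 = -1.383.
df = n − 2 = 250 − 2 = 248.
One-sided p = P(T_{248} < t) ≈ 0.0840.
So 0.05 ≤ p < 0.10.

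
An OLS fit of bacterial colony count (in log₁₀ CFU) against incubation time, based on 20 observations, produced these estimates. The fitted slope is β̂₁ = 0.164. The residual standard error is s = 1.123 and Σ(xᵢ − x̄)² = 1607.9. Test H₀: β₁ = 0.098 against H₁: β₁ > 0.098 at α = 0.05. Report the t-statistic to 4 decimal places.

t = 2.3566

SE(β̂₁) = s/√Sₓₓ = 1.123/√1607.9 = 0.0280059.
t = (0.164 − 0.098) / 0.0280059 = 2.3566.
df = n − 2 = 18.
One-sided p ≈ 0.0150, which is < 0.05, so reject H₀.
There is evidence that the true slope on incubation time exceeds 0.098 log₁₀ CFU per unit.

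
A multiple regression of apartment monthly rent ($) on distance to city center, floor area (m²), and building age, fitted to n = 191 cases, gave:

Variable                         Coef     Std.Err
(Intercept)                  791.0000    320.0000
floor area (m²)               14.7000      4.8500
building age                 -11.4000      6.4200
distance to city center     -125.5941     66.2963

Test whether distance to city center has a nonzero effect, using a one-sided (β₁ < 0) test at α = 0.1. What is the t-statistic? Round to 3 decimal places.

t = -1.894

Read off: b = -125.5941, SE = 66.2963 for distance to city center.
H₀: β₁ = 0 vs H₁: β₁ < 0.
t = -125.5941 / 66.2963 = -1.894.
df = n − k − 1 = 191 − 3 − 1 = 187.
One-sided p ≈ 0.0299, which is < 0.1, so reject H₀.
There is evidence that the true slope on distance to city center is negative, holding the other predictors fixed.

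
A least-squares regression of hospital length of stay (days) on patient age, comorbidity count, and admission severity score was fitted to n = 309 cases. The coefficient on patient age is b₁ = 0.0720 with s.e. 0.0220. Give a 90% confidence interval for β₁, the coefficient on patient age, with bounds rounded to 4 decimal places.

(0.0357, 0.1083)

df = n − k − 1 = 309 − 3 − 1 = 305.
t* = t_{0.05, 305} = 1.649865.
Margin = t* × SE = 1.649865 × 0.0220 = 0.036297.
CI: 0.0720 ± 0.036297 → (0.0357, 0.1083).
With 90% confidence, each one-unit increase in patient age is associated with a change of between 0.0357 and 0.1083 days in hospital length of stay, holding the other predictors fixed.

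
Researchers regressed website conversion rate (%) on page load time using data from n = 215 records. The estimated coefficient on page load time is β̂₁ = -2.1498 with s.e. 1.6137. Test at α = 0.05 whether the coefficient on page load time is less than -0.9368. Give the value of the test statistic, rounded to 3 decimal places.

t = -0.752

H₀: β₁ = -0.9368 vs H₁: β₁ < -0.9368.
t = (β̂₁ − β₁⁰)/SE = (-2.1498 − (-0.9368)) / 1.6137 = -0.752.
df = n − 2 = 215 − 2 = 213.
One-sided p ≈ 0.2265, which is ≥ 0.05, so fail to reject H₀.
The data do not give significant evidence that the true slope on page load time is below -0.9368 % per unit.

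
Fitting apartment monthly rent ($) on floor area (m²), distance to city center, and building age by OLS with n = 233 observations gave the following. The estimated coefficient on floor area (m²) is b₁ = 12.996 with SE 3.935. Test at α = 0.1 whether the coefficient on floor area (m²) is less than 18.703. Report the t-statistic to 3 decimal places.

H₀: β₁ = 18.703 vs H₁: β₁ < 18.703.
t = (b₁ − β₁⁰)/SE = (12.996 − 18.703) / 3.935 = -1.450.
df = n − k − 1 = 233 − 3 − 1 = 229.
One-sided p ≈ 0.0742, which is < 0.1, so reject H₀.
There is evidence that the true slope on floor area (m²) is below 18.703 $ per unit, holding the other predictors fixed.

t = -1.450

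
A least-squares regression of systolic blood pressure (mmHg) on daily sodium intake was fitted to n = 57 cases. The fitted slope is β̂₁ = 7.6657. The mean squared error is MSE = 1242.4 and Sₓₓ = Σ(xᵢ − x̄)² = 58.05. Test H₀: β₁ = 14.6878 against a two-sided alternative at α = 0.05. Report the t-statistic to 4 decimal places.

SE(β̂₁) = √(MSE/Sₓₓ) = √(1242.4/58.05) = 4.62626.
t = (7.6657 − 14.6878) / 4.62626 = -1.5179.
df = n − 2 = 55.
Two-sided p ≈ 0.1348, which is ≥ 0.05, so fail to reject H₀.
The data are consistent with a true slope of 14.6878 mmHg per unit of daily sodium intake.

t = -1.5179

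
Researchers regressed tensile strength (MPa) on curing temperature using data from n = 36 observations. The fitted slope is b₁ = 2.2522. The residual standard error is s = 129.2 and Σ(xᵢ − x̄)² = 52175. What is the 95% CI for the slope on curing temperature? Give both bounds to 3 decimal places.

(1.103, 3.402)

SE(b₁) = s/√Sₓₓ = 129.2/√52175 = 0.565629.
df = n − 2 = 34.
t* = t_{0.025, 34} = 2.032245.
Margin = t* × SE = 2.032245 × 0.565629 = 1.14950.
CI: 2.2522 ± 1.14950 → (1.103, 3.402).
With 95% confidence, each one-unit increase in curing temperature is associated with a change of between 1.103 and 3.402 MPa in tensile strength.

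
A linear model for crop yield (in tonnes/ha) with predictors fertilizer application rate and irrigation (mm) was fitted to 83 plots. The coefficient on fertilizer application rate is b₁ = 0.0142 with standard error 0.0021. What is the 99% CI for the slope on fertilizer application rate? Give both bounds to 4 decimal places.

df = n − k − 1 = 83 − 2 − 1 = 80.
t* = t_{0.005, 80} = 2.638691.
Margin = t* × SE = 2.638691 × 0.0021 = 0.005541.
CI: 0.0142 ± 0.005541 → (0.0087, 0.0197).
With 99% confidence, each one-unit increase in fertilizer application rate is associated with a change of between 0.0087 and 0.0197 tonnes/ha in crop yield, holding the other predictors fixed.

(0.0087, 0.0197)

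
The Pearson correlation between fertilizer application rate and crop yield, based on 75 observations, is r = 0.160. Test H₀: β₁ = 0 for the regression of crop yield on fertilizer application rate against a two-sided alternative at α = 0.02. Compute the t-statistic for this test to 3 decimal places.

t = 1.385

t = r·√(n − 2)/√(1 − r²) = 0.160·√73/√0.9744 = 1.385.
df = n − 2 = 73.
Two-sided p ≈ 0.1703, which is ≥ 0.02, so fail to reject H₀.
The data do not give significant evidence of a linear association between fertilizer application rate and crop yield.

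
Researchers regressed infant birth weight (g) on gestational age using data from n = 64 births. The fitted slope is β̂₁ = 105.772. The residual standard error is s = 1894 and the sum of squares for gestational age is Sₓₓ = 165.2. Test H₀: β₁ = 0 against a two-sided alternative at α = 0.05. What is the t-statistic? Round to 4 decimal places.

t = 0.7178

SE(β̂₁) = s/√Sₓₓ = 1894/√165.2 = 147.358.
t = 105.772 / 147.358 = 0.7178.
df = n − 2 = 62.
Two-sided p ≈ 0.4756, which is ≥ 0.05, so fail to reject H₀.
The data do not give significant evidence of an association between gestational age and infant birth weight.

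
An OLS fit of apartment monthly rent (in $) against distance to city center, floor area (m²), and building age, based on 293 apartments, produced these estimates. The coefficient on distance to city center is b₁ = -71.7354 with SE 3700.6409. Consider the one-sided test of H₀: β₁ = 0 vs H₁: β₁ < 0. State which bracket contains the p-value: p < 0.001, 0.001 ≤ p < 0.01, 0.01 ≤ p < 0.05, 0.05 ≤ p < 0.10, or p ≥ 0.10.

p ≥ 0.10

t = -71.7354 / 3700.6409 = -0.019.
df = n − k − 1 = 293 − 3 − 1 = 289.
One-sided p = P(T_{289} < t) ≈ 0.4923.
So p ≥ 0.10.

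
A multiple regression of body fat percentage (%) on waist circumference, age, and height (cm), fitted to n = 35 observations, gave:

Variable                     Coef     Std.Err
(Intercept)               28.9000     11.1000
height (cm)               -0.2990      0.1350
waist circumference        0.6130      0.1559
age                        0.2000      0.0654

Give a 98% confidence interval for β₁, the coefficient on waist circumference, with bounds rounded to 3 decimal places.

(0.231, 0.995)

Read off: b = 0.6130, SE = 0.1559 for waist circumference.
df = n − k − 1 = 35 − 3 − 1 = 31.
t* = t_{0.01, 31} = 2.452824.
Margin = t* × SE = 2.452824 × 0.1559 = 0.38240.
CI: 0.6130 ± 0.38240 → (0.231, 0.995).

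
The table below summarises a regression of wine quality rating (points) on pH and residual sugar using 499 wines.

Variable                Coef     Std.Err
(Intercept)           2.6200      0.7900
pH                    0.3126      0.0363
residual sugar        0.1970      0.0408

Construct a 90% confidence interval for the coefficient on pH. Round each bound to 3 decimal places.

(0.253, 0.372)

Read off: b = 0.3126, SE = 0.0363 for pH.
df = n − k − 1 = 499 − 2 − 1 = 496.
t* = t_{0.05, 496} = 1.647932.
Margin = t* × SE = 1.647932 × 0.0363 = 0.05982.
CI: 0.3126 ± 0.05982 → (0.253, 0.372).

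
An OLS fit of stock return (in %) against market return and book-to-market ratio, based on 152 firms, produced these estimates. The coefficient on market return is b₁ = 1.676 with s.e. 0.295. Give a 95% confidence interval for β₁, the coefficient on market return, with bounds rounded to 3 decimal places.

df = n − k − 1 = 152 − 2 − 1 = 149.
t* = t_{0.025, 149} = 1.976013.
Margin = t* × SE = 1.976013 × 0.295 = 0.58292.
CI: 1.676 ± 0.58292 → (1.093, 2.259).
With 95% confidence, each one-unit increase in market return is associated with a change of between 1.093 and 2.259 % in stock return, holding the other predictors fixed.

(1.093, 2.259)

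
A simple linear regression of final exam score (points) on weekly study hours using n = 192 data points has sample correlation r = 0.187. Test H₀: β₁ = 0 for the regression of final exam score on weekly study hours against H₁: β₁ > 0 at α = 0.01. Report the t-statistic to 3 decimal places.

t = r·√(n − 2)/√(1 − r²) = 0.187·√190/√0.965031 = 2.624.
df = n − 2 = 190.
One-sided p ≈ 0.0047, which is < 0.01, so reject H₀.
There is evidence of a linear association between weekly study hours and final exam score.

t = 2.624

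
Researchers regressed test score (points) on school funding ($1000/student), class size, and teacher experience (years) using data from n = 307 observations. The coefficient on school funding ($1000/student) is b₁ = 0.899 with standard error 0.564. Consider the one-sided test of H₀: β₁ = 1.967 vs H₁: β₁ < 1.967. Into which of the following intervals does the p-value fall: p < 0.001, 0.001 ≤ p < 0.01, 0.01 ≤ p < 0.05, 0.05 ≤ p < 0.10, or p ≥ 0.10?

0.01 ≤ p < 0.05

t = (0.899 − 1.967) / 0.564 = -1.894.
df = n − k − 1 = 307 − 3 − 1 = 303.
One-sided p = P(T_{303} < t) ≈ 0.0296.
So 0.01 ≤ p < 0.05.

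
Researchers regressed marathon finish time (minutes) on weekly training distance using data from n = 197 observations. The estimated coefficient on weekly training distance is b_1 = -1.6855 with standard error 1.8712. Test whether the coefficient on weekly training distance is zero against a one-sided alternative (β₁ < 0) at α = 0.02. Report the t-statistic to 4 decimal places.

H₀: β₁ = 0 vs H₁: β₁ < 0.
t = (b_1 − β₁⁰)/SE = -1.6855 / 1.8712 = -0.9008.
df = n − 2 = 197 − 2 = 195.
One-sided p ≈ 0.1844, which is ≥ 0.02, so fail to reject H₀.
The data do not give significant evidence that the true slope on weekly training distance is negative.

t = -0.9008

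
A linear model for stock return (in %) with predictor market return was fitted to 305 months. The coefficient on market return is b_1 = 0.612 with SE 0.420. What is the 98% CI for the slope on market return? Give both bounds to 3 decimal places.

df = n − 2 = 305 − 2 = 303.
t* = t_{0.01, 303} = 2.338718.
Margin = t* × SE = 2.338718 × 0.420 = 0.98226.
CI: 0.612 ± 0.98226 → (-0.370, 1.594).
With 98% confidence, each one-unit increase in market return is associated with a change of between -0.370 and 1.594 % in stock return.

(-0.370, 1.594)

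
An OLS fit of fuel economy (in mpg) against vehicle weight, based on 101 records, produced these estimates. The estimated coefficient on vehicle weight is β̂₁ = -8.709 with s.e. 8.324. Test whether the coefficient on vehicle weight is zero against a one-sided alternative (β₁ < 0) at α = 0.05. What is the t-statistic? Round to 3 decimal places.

t = -1.046

H₀: β₁ = 0 vs H₁: β₁ < 0.
t = (β̂₁ − β₁⁰)/SE = -8.709 / 8.324 = -1.046.
df = n − 2 = 101 − 2 = 99.
One-sided p ≈ 0.1490, which is ≥ 0.05, so fail to reject H₀.
The data do not give significant evidence that the true slope on vehicle weight is negative.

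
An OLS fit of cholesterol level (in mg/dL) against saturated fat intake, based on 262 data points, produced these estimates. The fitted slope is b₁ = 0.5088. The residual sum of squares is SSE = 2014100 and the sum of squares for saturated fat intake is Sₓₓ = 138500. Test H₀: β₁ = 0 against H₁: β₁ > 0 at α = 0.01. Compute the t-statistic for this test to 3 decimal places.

t = 2.151

MSE = SSE/(n − 2) = 2014100/260 = 7746.54.
SE(b₁) = √(MSE/Sₓₓ) = √(7746.54/138500) = 0.236499.
t = 0.5088 / 0.236499 = 2.151.
df = n − 2 = 260.
One-sided p ≈ 0.0162, which is ≥ 0.01, so fail to reject H₀.
The data do not give significant evidence that the true slope on saturated fat intake is positive.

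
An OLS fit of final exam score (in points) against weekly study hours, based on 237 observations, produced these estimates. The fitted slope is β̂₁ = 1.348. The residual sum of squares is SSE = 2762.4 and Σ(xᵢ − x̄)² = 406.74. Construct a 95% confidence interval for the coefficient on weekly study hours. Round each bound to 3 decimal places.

MSE = SSE/(n − 2) = 2762.4/235 = 11.7549.
SE(β̂₁) = √(MSE/Sₓₓ) = √(11.7549/406.74) = 0.170001.
df = n − 2 = 235.
t* = t_{0.025, 235} = 1.97011.
Margin = t* × SE = 1.97011 × 0.170001 = 0.33492.
CI: 1.348 ± 0.33492 → (1.013, 1.683).
With 95% confidence, each one-unit increase in weekly study hours is associated with a change of between 1.013 and 1.683 points in final exam score.

(1.013, 1.683)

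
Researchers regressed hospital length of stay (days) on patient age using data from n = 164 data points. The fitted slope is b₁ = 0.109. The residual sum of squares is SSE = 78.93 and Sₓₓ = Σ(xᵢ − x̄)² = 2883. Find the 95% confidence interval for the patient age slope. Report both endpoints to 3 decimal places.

MSE = SSE/(n − 2) = 78.93/162 = 0.487222.
SE(b₁) = √(MSE/Sₓₓ) = √(0.487222/2883) = 0.0129999.
df = n − 2 = 162.
t* = t_{0.025, 162} = 1.974716.
Margin = t* × SE = 1.974716 × 0.0129999 = 0.02567.
CI: 0.109 ± 0.02567 → (0.083, 0.135).
With 95% confidence, each one-unit increase in patient age is associated with a change of between 0.083 and 0.135 days in hospital length of stay.

(0.083, 0.135)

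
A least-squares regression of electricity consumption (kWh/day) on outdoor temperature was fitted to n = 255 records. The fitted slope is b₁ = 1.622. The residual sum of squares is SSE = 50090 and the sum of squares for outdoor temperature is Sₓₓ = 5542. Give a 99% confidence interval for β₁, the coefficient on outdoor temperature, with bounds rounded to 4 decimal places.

(1.1314, 2.1126)

MSE = SSE/(n − 2) = 50090/253 = 197.984.
SE(b₁) = √(MSE/Sₓₓ) = √(197.984/5542) = 0.189009.
df = n − 2 = 253.
t* = t_{0.005, 253} = 2.595401.
Margin = t* × SE = 2.595401 × 0.189009 = 0.490554.
CI: 1.622 ± 0.490554 → (1.1314, 2.1126).
With 99% confidence, each one-unit increase in outdoor temperature is associated with a change of between 1.1314 and 2.1126 kWh/day in electricity consumption.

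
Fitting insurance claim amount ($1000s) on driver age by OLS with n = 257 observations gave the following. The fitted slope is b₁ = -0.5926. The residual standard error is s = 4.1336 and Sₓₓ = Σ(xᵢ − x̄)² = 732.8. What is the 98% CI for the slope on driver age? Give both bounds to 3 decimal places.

(-0.950, -0.235)

SE(b₁) = s/√Sₓₓ = 4.1336/√732.8 = 0.152699.
df = n − 2 = 255.
t* = t_{0.01, 255} = 2.34106.
Margin = t* × SE = 2.34106 × 0.152699 = 0.35748.
CI: -0.5926 ± 0.35748 → (-0.950, -0.235).
With 98% confidence, each one-unit increase in driver age is associated with a change of between -0.950 and -0.235 $1000s in insurance claim amount.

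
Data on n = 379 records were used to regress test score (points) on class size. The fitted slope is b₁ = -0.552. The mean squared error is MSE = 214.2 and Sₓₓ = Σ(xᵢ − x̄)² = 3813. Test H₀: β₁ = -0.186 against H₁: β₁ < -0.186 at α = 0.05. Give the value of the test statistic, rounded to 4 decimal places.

t = -1.5442

SE(b₁) = √(MSE/Sₓₓ) = √(214.2/3813) = 0.237015.
t = (-0.552 − (-0.186)) / 0.237015 = -1.5442.
df = n − 2 = 377.
One-sided p ≈ 0.0617, which is ≥ 0.05, so fail to reject H₀.
The data do not give significant evidence that the true slope on class size is below -0.186 points per unit.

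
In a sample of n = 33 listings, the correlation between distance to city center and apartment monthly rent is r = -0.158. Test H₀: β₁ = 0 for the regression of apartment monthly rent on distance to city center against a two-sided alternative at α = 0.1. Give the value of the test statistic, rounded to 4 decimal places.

t = -0.8909

t = r·√(n − 2)/√(1 − r²) = -0.158·√31/√0.975036 = -0.8909.
df = n − 2 = 31.
Two-sided p ≈ 0.3798, which is ≥ 0.1, so fail to reject H₀.
The data do not give significant evidence of a linear association between distance to city center and apartment monthly rent.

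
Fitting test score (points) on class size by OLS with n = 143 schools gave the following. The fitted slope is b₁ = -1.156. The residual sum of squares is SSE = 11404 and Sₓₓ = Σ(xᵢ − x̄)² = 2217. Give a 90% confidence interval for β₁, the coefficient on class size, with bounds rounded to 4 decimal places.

MSE = SSE/(n − 2) = 11404/141 = 80.8794.
SE(b₁) = √(MSE/Sₓₓ) = √(80.8794/2217) = 0.191001.
df = n − 2 = 141.
t* = t_{0.05, 141} = 1.655732.
Margin = t* × SE = 1.655732 × 0.191001 = 0.316247.
CI: -1.156 ± 0.316247 → (-1.4722, -0.8398).
With 90% confidence, each one-unit increase in class size is associated with a change of between -1.4722 and -0.8398 points in test score.

(-1.4722, -0.8398)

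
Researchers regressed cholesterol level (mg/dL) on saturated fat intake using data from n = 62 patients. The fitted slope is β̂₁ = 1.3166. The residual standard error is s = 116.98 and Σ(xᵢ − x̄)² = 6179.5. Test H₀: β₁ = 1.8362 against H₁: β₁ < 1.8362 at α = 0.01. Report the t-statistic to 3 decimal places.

SE(β̂₁) = s/√Sₓₓ = 116.98/√6179.5 = 1.48811.
t = (1.3166 − 1.8362) / 1.48811 = -0.349.
df = n − 2 = 60.
One-sided p ≈ 0.3641, which is ≥ 0.01, so fail to reject H₀.
The data do not give significant evidence that the true slope on saturated fat intake is below 1.8362 mg/dL per unit.

t = -0.349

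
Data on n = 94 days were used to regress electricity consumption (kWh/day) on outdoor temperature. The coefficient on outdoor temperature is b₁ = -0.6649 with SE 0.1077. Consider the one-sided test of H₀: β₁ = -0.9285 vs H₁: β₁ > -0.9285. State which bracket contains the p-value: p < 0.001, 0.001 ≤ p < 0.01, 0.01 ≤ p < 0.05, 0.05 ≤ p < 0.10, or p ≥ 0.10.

t = (-0.6649 − (-0.9285)) / 0.1077 = 2.448.
df = n − 2 = 94 − 2 = 92.
One-sided p = P(T_{92} > t) ≈ 0.0081.
So 0.001 ≤ p < 0.01.

0.001 ≤ p < 0.01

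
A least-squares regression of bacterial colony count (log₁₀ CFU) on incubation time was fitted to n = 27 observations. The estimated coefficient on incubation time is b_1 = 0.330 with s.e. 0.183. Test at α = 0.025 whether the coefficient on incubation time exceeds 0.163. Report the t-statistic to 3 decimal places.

t = 0.913

H₀: β₁ = 0.163 vs H₁: β₁ > 0.163.
t = (b_1 − β₁⁰)/SE = (0.330 − 0.163) / 0.183 = 0.913.
df = n − 2 = 27 − 2 = 25.
One-sided p ≈ 0.1851, which is ≥ 0.025, so fail to reject H₀.
The data do not give significant evidence that the true slope on incubation time exceeds 0.163 log₁₀ CFU per unit.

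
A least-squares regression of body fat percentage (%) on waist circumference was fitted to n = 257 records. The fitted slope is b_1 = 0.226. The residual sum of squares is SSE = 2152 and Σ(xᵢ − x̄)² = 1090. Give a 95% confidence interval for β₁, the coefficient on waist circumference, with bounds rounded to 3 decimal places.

(0.053, 0.399)

MSE = SSE/(n − 2) = 2152/255 = 8.43922.
SE(b_1) = √(MSE/Sₓₓ) = √(8.43922/1090) = 0.0879909.
df = n − 2 = 255.
t* = t_{0.025, 255} = 1.969311.
Margin = t* × SE = 1.969311 × 0.0879909 = 0.17328.
CI: 0.226 ± 0.17328 → (0.053, 0.399).
With 95% confidence, each one-unit increase in waist circumference is associated with a change of between 0.053 and 0.399 % in body fat percentage.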